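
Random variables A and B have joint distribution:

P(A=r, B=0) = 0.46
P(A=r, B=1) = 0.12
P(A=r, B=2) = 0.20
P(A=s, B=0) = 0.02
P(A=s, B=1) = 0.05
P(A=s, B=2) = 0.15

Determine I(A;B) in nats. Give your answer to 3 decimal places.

Marginals: p(A) = (0.7800, 0.2200), p(B) = (0.4800, 0.1700, 0.3500).
I(A;B) = Σ p(x,y)·ln[p(x,y)/(p(x)p(y))].
  (r,0): 0.46·ln(1.2286) = 0.0947
  (r,1): 0.12·ln(0.9050) = -0.0120
  (r,2): 0.20·ln(0.7326) = -0.0622
  (s,0): 0.02·ln(0.1894) = -0.0333
  (s,1): 0.05·ln(1.3369) = 0.0145
  (s,2): 0.15·ln(1.9481) = 0.1000
Sum = 0.102 nats.

0.102 nats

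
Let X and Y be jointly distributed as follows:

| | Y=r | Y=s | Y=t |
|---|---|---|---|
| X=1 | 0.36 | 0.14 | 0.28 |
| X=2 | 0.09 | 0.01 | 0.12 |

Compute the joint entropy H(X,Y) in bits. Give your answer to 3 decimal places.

H(X,Y) = −Σ p(x,y)·log₂ p(x,y) over all 6 cells.
  cell (1,r): −0.36·log₂0.36 = 0.5306
  cell (1,s): −0.14·log₂0.14 = 0.3971
  cell (1,t): −0.28·log₂0.28 = 0.5142
  cell (2,r): −0.09·log₂0.09 = 0.3127
  cell (2,s): −0.01·log₂0.01 = 0.0664
  cell (2,t): −0.12·log₂0.12 = 0.3671
Sum = 2.188 bits.

2.188 bits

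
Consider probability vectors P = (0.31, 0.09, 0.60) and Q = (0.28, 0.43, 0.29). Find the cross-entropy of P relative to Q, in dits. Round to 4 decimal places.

H(P,Q) = −Σ p·log₁₀ q.
  −0.31·log₁₀(0.28) = 0.17138
  −0.09·log₁₀(0.43) = 0.03299
  −0.60·log₁₀(0.29) = 0.32256
H(P,Q) = 0.5269 dits.

0.5269 dits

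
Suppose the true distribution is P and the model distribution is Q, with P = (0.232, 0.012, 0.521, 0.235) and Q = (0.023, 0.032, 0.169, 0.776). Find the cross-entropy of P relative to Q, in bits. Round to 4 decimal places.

2.7445 bits

H(P,Q) = −Σ p·log₂ q.
  −0.232·log₂(0.023) = 1.26260
  −0.012·log₂(0.032) = 0.05959
  −0.521·log₂(0.169) = 1.33632
  −0.235·log₂(0.776) = 0.08598
H(P,Q) = 2.7445 bits.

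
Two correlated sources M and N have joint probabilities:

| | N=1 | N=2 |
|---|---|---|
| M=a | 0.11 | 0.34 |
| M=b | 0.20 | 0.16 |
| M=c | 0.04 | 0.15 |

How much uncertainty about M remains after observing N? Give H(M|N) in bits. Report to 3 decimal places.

Marginals: p(M) = (0.4500, 0.3600, 0.1900), p(N) = (0.3500, 0.6500).
H(M|N) = Σ p(N) · H(M|N=·).
  N=1: p=0.3500, H(M|N=1) = 1.3438
  N=2: p=0.6500, H(M|N=2) = 1.4750
Weighted sum = 1.429 bits.

1.429 bits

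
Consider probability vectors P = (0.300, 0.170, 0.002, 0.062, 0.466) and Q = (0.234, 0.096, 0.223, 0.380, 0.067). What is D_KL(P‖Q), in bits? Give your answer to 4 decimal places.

1.3758 bits

D(P‖Q) = Σ p·log₂(p/q).
  0.300·log₂(0.300/0.234) = 0.10754
  0.170·log₂(0.170/0.096) = 0.14015
  0.002·log₂(0.002/0.223) = -0.01360
  0.062·log₂(0.062/0.380) = -0.16217
  0.466·log₂(0.466/0.067) = 1.30391
D(P‖Q) = 1.3758 bits.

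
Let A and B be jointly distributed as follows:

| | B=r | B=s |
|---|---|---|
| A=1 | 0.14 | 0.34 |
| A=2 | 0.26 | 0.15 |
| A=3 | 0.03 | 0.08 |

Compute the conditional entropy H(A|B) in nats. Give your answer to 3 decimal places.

0.901 nats

Marginals: p(A) = (0.4800, 0.4100, 0.1100), p(B) = (0.4300, 0.5700).
H(A|B) = Σ p(B) · H(A|B=·).
  B=r: p=0.4300, H(A|B=r) = 0.8553
  B=s: p=0.5700, H(A|B=s) = 0.9351
Weighted sum = 0.901 nats.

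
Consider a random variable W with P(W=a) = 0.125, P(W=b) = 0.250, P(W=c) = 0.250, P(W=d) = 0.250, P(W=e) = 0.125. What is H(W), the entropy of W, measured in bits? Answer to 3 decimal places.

2.250 bits

H(W) = −Σ p·log₂ p.
  −(0.125)·log₂(0.125) = 0.3750
  −(0.250)·log₂(0.250) = 0.5000
  −(0.250)·log₂(0.250) = 0.5000
  −(0.250)·log₂(0.250) = 0.5000
  −(0.125)·log₂(0.125) = 0.3750
Sum: 0.3750 + 0.5000 + 0.5000 + 0.5000 + 0.3750 = 2.250 bits.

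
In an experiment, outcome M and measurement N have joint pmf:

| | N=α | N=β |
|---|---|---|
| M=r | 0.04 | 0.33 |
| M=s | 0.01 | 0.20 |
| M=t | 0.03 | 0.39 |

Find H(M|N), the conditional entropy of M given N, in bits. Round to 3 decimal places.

1.524 bits

Chain rule: H(M|N) = H(M,N) − H(N).
Marginals: p(M) = (0.3700, 0.2100, 0.4200), p(N) = (0.0800, 0.9200).
H(M,N) = 1.9260 bits; H(N) = 0.4022 bits.
H(M|N) = 1.9260 − 0.4022 = 1.524 bits.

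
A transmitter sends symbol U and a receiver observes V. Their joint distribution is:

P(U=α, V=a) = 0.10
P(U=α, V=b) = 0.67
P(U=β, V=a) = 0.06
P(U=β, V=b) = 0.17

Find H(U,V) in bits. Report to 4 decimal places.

H(U,V) = −Σ p(x,y)·log₂ p(x,y) over all 4 cells.
  cell (α,a): −0.10·log₂0.10 = 0.33219
  cell (α,b): −0.67·log₂0.67 = 0.38710
  cell (β,a): −0.06·log₂0.06 = 0.24353
  cell (β,b): −0.17·log₂0.17 = 0.43459
Sum = 1.3974 bits.

1.3974 bits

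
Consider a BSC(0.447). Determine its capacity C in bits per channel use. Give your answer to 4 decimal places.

Binary symmetric channel: C = 1 − h₂(ε) where h₂ is the binary entropy function.
h₂(0.447) = −0.447·log₂0.447 − 0.553·log₂0.553 = 0.9919.
C = 1 − 0.9919 = 0.0081 bits per channel use.

0.0081 bits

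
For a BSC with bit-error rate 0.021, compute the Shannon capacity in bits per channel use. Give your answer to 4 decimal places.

Binary symmetric channel: C = 1 − h₂(ε) where h₂ is the binary entropy function.
h₂(0.021) = −0.021·log₂0.021 − 0.979·log₂0.979 = 0.1470.
C = 1 − 0.1470 = 0.8530 bits per channel use.

0.8530 bits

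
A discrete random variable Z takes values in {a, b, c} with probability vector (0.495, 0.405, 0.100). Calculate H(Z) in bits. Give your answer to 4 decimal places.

1.3625 bits

H(Z) = −Σ p·log₂ p.
  −(0.495)·log₂(0.495) = 0.50218
  −(0.405)·log₂(0.405) = 0.52812
  −(0.100)·log₂(0.100) = 0.33219
Sum: 0.50218 + 0.52812 + 0.33219 = 1.3625 bits.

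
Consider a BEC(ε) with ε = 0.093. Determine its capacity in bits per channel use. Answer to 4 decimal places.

Binary erasure channel: capacity C = 1 − ε.
C = 1 − 0.093 = 0.9070 bits per channel use.

0.9070 bits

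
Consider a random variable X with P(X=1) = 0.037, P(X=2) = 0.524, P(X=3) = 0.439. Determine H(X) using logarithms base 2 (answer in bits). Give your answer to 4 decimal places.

H(X) = −Σ p·log₂ p.
  −(0.037)·log₂(0.037) = 0.17598
  −(0.524)·log₂(0.524) = 0.48856
  −(0.439)·log₂(0.439) = 0.52140
Sum: 0.17598 + 0.48856 + 0.52140 = 1.1859 bits.

1.1859 bits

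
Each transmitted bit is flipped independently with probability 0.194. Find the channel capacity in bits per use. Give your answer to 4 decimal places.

0.2902 bits

Binary symmetric channel: C = 1 − h₂(ε) where h₂ is the binary entropy function.
h₂(0.194) = −0.194·log₂0.194 − 0.806·log₂0.806 = 0.7098.
C = 1 − 0.7098 = 0.2902 bits per channel use.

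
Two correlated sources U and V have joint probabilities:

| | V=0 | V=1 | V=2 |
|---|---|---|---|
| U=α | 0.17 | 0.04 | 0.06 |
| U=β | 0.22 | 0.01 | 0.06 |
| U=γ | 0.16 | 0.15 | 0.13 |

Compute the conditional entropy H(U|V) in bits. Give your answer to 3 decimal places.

Chain rule: H(U|V) = H(U,V) − H(V).
Marginals: p(U) = (0.2700, 0.2900, 0.4400), p(V) = (0.5500, 0.2000, 0.2500).
H(U,V) = 2.8706 bits; H(V) = 1.4388 bits.
H(U|V) = 2.8706 − 1.4388 = 1.432 bits.

1.432 bits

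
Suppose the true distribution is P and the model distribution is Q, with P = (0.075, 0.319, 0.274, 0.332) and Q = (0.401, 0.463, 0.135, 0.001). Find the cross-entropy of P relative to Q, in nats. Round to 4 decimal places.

H(P,Q) = −Σ p·ln q.
  −0.075·ln(0.401) = 0.06853
  −0.319·ln(0.463) = 0.24564
  −0.274·ln(0.135) = 0.54868
  −0.332·ln(0.001) = 2.29337
H(P,Q) = 3.1562 nats.

3.1562 nats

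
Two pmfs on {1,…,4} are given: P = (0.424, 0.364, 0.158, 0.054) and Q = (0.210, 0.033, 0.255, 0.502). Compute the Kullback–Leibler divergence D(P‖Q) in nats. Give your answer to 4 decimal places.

D(P‖Q) = Σ p·ln(p/q).
  0.424·ln(0.424/0.210) = 0.29791
  0.364·ln(0.364/0.033) = 0.87384
  0.158·ln(0.158/0.255) = -0.07563
  0.054·ln(0.054/0.502) = -0.12040
D(P‖Q) = 0.9757 nats.

0.9757 nats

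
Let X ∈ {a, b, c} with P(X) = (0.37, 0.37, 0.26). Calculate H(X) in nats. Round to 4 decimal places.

1.0860 nats

H(X) = −Σ p·ln p.
  −(0.37)·ln(0.37) = 0.36787
  −(0.37)·ln(0.37) = 0.36787
  −(0.26)·ln(0.26) = 0.35024
Sum: 0.36787 + 0.36787 + 0.35024 = 1.0860 nats.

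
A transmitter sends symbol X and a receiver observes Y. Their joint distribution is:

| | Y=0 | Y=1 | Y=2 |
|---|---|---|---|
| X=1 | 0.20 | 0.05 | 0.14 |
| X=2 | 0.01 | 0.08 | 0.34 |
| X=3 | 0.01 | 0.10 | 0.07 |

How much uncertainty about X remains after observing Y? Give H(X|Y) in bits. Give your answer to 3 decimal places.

1.189 bits

Marginals: p(X) = (0.3900, 0.4300, 0.1800), p(Y) = (0.2200, 0.2300, 0.5500).
H(X|Y) = Σ p(Y) · H(X|Y=·).
  Y=0: p=0.2200, H(X|Y=0) = 0.5304
  Y=1: p=0.2300, H(X|Y=1) = 1.5310
  Y=2: p=0.5500, H(X|Y=2) = 1.3099
Weighted sum = 1.189 bits.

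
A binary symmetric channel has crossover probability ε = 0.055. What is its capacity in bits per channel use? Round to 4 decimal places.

Binary symmetric channel: C = 1 − h₂(ε) where h₂ is the binary entropy function.
h₂(0.055) = −0.055·log₂0.055 − 0.945·log₂0.945 = 0.3073.
C = 1 − 0.3073 = 0.6927 bits per channel use.

0.6927 bits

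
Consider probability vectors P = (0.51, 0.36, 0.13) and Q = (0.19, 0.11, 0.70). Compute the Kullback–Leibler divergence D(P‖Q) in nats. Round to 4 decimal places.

D(P‖Q) = Σ p·ln(p/q).
  0.51·ln(0.51/0.19) = 0.50357
  0.36·ln(0.36/0.11) = 0.42682
  0.13·ln(0.13/0.70) = -0.21886
D(P‖Q) = 0.7115 nats.

0.7115 nats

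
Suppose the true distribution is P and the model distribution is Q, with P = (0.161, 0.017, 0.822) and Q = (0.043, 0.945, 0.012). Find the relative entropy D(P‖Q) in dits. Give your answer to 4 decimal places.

D(P‖Q) = Σ p·log₁₀(p/q).
  0.161·log₁₀(0.161/0.043) = 0.09231
  0.017·log₁₀(0.017/0.945) = -0.02966
  0.822·log₁₀(0.822/0.012) = 1.50894
D(P‖Q) = 1.5716 dits.

1.5716 dits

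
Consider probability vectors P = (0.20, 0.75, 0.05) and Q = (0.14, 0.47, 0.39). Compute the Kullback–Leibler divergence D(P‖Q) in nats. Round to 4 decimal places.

0.3191 nats

D(P‖Q) = Σ p·ln(p/q).
  0.20·ln(0.20/0.14) = 0.07133
  0.75·ln(0.75/0.47) = 0.35051
  0.05·ln(0.05/0.39) = -0.10271
D(P‖Q) = 0.3191 nats.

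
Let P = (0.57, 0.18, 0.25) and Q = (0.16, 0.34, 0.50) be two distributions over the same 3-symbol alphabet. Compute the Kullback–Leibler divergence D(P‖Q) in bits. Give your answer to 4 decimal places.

D(P‖Q) = Σ p·log₂(p/q).
  0.57·log₂(0.57/0.16) = 1.04475
  0.18·log₂(0.18/0.34) = -0.16516
  0.25·log₂(0.25/0.50) = -0.25000
D(P‖Q) = 0.6296 bits.

0.6296 bits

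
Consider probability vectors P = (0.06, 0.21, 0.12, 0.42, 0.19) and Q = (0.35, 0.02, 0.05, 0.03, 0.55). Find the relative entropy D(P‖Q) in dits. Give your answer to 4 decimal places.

D(P‖Q) = Σ p·log₁₀(p/q).
  0.06·log₁₀(0.06/0.35) = -0.04596
  0.21·log₁₀(0.21/0.02) = 0.21445
  0.12·log₁₀(0.12/0.05) = 0.04563
  0.42·log₁₀(0.42/0.03) = 0.48137
  0.19·log₁₀(0.19/0.55) = -0.08771
D(P‖Q) = 0.6078 dits.

0.6078 dits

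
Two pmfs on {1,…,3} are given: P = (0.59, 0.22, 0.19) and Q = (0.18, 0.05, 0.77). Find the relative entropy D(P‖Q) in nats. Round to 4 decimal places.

0.7605 nats

D(P‖Q) = Σ p·ln(p/q).
  0.59·ln(0.59/0.18) = 0.70043
  0.22·ln(0.22/0.05) = 0.32595
  0.19·ln(0.19/0.77) = -0.26588
D(P‖Q) = 0.7605 nats.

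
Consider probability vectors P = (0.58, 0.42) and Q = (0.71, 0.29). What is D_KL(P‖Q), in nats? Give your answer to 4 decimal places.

D(P‖Q) = Σ p·ln(p/q).
  0.58·ln(0.58/0.71) = -0.11730
  0.42·ln(0.42/0.29) = 0.15556
D(P‖Q) = 0.0383 nats.

0.0383 nats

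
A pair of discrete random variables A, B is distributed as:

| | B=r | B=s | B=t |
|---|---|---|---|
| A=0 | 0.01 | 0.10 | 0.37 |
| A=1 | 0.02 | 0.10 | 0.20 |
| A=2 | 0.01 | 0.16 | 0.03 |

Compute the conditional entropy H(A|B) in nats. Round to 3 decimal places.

Marginals: p(A) = (0.4800, 0.3200, 0.2000), p(B) = (0.0400, 0.3600, 0.6000).
H(A|B) = Σ p(B) · H(A|B=·).
  B=r: p=0.0400, H(A|B=r) = 1.0397
  B=s: p=0.3600, H(A|B=s) = 1.0720
  B=t: p=0.6000, H(A|B=t) = 0.8141
Weighted sum = 0.916 nats.

0.916 nats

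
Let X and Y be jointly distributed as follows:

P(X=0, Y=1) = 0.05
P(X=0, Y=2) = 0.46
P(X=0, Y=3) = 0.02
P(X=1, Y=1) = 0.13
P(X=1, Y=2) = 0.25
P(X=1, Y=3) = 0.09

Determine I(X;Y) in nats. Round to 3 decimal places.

0.072 nats

Marginals: p(X) = (0.5300, 0.4700), p(Y) = (0.1800, 0.7100, 0.1100).
I(X;Y) = H(X) + H(Y) − H(X,Y).
H(X) = 0.6913, H(Y) = 0.7946, H(X,Y) = 1.4137.
I(X;Y) = 0.6913 + 0.7946 − 1.4137 = 0.072 nats.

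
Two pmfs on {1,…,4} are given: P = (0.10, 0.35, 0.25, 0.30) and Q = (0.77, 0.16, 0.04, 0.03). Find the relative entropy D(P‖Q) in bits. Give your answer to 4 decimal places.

D(P‖Q) = Σ p·log₂(p/q).
  0.10·log₂(0.10/0.77) = -0.29449
  0.35·log₂(0.35/0.16) = 0.39525
  0.25·log₂(0.25/0.04) = 0.66096
  0.30·log₂(0.30/0.03) = 0.99658
D(P‖Q) = 1.7583 bits.

1.7583 bits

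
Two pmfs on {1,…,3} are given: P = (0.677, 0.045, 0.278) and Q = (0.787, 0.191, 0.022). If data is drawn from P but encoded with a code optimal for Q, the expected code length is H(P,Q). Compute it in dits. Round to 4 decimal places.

H(P,Q) = −Σ p·log₁₀ q.
  −0.677·log₁₀(0.787) = 0.07043
  −0.045·log₁₀(0.191) = 0.03235
  −0.278·log₁₀(0.022) = 0.46081
H(P,Q) = 0.5636 dits.

0.5636 dits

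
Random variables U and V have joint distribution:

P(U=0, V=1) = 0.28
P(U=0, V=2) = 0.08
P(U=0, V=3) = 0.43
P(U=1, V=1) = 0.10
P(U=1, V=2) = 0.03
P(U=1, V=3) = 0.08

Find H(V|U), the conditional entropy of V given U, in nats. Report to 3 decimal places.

0.945 nats

Chain rule: H(V|U) = H(U,V) − H(U).
Marginals: p(U) = (0.7900, 0.2100), p(V) = (0.3800, 0.1100, 0.5100).
H(U,V) = 1.4589 nats; H(U) = 0.5140 nats.
H(V|U) = 1.4589 − 0.5140 = 0.945 nats.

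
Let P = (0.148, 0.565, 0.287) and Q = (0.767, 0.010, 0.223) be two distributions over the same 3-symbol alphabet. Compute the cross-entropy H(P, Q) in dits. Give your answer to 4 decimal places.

1.3341 dits

H(P,Q) = −Σ p·log₁₀ q.
  −0.148·log₁₀(0.767) = 0.01705
  −0.565·log₁₀(0.010) = 1.13000
  −0.287·log₁₀(0.223) = 0.18704
H(P,Q) = 1.3341 dits.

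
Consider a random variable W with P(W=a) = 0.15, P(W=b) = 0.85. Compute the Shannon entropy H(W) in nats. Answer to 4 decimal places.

0.4227 nats

H(W) = −Σ p·ln p.
  −(0.15)·ln(0.15) = 0.28457
  −(0.85)·ln(0.85) = 0.13814
Sum: 0.28457 + 0.13814 = 0.4227 nats.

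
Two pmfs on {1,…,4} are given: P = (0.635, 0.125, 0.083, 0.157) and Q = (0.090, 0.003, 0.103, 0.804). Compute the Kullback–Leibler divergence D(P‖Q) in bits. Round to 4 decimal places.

D(P‖Q) = Σ p·log₂(p/q).
  0.635·log₂(0.635/0.090) = 1.78991
  0.125·log₂(0.125/0.003) = 0.67260
  0.083·log₂(0.083/0.103) = -0.02585
  0.157·log₂(0.157/0.804) = -0.36996
D(P‖Q) = 2.0667 bits.

2.0667 bits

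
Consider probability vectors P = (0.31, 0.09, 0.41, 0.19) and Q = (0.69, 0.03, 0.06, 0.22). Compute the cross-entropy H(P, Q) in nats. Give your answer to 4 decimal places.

1.8718 nats

H(P,Q) = −Σ p·ln q.
  −0.31·ln(0.69) = 0.11503
  −0.09·ln(0.03) = 0.31559
  −0.41·ln(0.06) = 1.15350
  −0.19·ln(0.22) = 0.28768
H(P,Q) = 1.8718 nats.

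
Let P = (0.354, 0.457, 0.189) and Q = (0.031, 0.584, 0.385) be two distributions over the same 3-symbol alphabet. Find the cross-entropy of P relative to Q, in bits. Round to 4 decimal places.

2.3890 bits

H(P,Q) = −Σ p·log₂ q.
  −0.354·log₂(0.031) = 1.77410
  −0.457·log₂(0.584) = 0.35461
  −0.189·log₂(0.385) = 0.26027
H(P,Q) = 2.3890 bits.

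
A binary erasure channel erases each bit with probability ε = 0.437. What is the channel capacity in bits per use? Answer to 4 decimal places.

Binary erasure channel: capacity C = 1 − ε.
C = 1 − 0.437 = 0.5630 bits per channel use.

0.5630 bits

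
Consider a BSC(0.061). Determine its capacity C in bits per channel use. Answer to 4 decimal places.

Binary symmetric channel: C = 1 − h₂(ε) where h₂ is the binary entropy function.
h₂(0.061) = −0.061·log₂0.061 − 0.939·log₂0.939 = 0.3314.
C = 1 − 0.3314 = 0.6686 bits per channel use.

0.6686 bits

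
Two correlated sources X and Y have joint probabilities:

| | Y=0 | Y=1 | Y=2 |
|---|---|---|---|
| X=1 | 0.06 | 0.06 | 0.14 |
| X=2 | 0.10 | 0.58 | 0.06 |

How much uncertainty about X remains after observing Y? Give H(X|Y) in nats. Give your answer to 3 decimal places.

0.427 nats

Chain rule: H(X|Y) = H(X,Y) − H(Y).
Marginals: p(X) = (0.2600, 0.7400), p(Y) = (0.1600, 0.6400, 0.2000).
H(X,Y) = 1.3279 nats; H(Y) = 0.9007 nats.
H(X|Y) = 1.3279 − 0.9007 = 0.427 nats.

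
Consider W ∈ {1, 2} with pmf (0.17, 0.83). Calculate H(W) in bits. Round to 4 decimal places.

0.6577 bits

H(W) = −Σ p·log₂ p.
  −(0.17)·log₂(0.17) = 0.43459
  −(0.83)·log₂(0.83) = 0.22312
Sum: 0.43459 + 0.22312 = 0.6577 bits.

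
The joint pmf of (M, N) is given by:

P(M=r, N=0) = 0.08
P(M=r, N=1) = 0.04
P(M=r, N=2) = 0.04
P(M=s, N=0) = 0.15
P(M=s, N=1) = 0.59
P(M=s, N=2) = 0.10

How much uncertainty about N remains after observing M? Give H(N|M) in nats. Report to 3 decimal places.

0.846 nats

Marginals: p(M) = (0.1600, 0.8400), p(N) = (0.2300, 0.6300, 0.1400).
H(N|M) = Σ p(M) · H(N|M=·).
  M=r: p=0.1600, H(N|M=r) = 1.0397
  M=s: p=0.8400, H(N|M=s) = 0.8091
Weighted sum = 0.846 nats.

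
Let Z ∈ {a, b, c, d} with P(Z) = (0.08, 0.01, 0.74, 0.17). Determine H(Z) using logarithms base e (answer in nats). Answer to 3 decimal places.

0.772 nats

H(Z) = −Σ p·ln p.
  −(0.08)·ln(0.08) = 0.2021
  −(0.01)·ln(0.01) = 0.0461
  −(0.74)·ln(0.74) = 0.2228
  −(0.17)·ln(0.17) = 0.3012
Sum: 0.2021 + 0.0461 + 0.2228 + 0.3012 = 0.772 nats.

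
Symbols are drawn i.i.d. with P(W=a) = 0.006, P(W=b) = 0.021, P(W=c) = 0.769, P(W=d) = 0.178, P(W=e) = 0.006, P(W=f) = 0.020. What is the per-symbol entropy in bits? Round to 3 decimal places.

1.053 bits

H(W) = −Σ p·log₂ p.
  −(0.006)·log₂(0.006) = 0.0443
  −(0.021)·log₂(0.021) = 0.1170
  −(0.769)·log₂(0.769) = 0.2914
  −(0.178)·log₂(0.178) = 0.4432
  −(0.006)·log₂(0.006) = 0.0443
  −(0.020)·log₂(0.020) = 0.1129
Sum: 0.0443 + 0.1170 + 0.2914 + 0.4432 + 0.0443 + 0.1129 = 1.053 bits.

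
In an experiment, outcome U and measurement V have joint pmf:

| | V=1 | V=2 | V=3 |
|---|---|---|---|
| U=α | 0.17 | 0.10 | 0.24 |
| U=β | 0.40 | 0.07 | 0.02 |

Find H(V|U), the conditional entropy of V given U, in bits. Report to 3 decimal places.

1.171 bits

Chain rule: H(V|U) = H(U,V) − H(U).
Marginals: p(U) = (0.5100, 0.4900), p(V) = (0.5700, 0.1700, 0.2600).
H(U,V) = 2.1711 bits; H(U) = 0.9997 bits.
H(V|U) = 2.1711 − 0.9997 = 1.171 bits.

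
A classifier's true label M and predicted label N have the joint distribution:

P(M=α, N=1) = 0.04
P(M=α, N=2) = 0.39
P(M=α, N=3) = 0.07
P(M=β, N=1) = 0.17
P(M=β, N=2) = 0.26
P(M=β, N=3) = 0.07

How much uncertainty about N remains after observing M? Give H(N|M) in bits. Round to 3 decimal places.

Marginals: p(M) = (0.5000, 0.5000), p(N) = (0.2100, 0.6500, 0.1400).
H(N|M) = Σ p(M) · H(N|M=·).
  M=α: p=0.5000, H(N|M=α) = 0.9682
  M=β: p=0.5000, H(N|M=β) = 1.4169
Weighted sum = 1.193 bits.

1.193 bits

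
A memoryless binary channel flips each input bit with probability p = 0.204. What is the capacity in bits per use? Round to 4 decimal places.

0.2701 bits

Binary symmetric channel: C = 1 − h₂(ε) where h₂ is the binary entropy function.
h₂(0.204) = −0.204·log₂0.204 − 0.796·log₂0.796 = 0.7299.
C = 1 − 0.7299 = 0.2701 bits per channel use.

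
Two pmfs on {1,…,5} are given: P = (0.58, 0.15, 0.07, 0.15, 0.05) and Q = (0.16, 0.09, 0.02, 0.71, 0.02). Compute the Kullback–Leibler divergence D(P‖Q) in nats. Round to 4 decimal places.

D(P‖Q) = Σ p·ln(p/q).
  0.58·ln(0.58/0.16) = 0.74696
  0.15·ln(0.15/0.09) = 0.07662
  0.07·ln(0.07/0.02) = 0.08769
  0.15·ln(0.15/0.71) = -0.23319
  0.05·ln(0.05/0.02) = 0.04581
D(P‖Q) = 0.7239 nats.

0.7239 nats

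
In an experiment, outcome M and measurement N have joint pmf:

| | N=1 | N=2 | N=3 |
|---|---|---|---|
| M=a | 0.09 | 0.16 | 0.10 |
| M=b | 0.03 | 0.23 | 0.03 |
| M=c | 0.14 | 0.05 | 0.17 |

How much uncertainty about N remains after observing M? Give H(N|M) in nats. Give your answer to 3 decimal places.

Chain rule: H(N|M) = H(M,N) − H(M).
Marginals: p(M) = (0.3500, 0.2900, 0.3600), p(N) = (0.2600, 0.4400, 0.3000).
H(M,N) = 2.0149 nats; H(M) = 1.0942 nats.
H(N|M) = 2.0149 − 1.0942 = 0.921 nats.

0.921 nats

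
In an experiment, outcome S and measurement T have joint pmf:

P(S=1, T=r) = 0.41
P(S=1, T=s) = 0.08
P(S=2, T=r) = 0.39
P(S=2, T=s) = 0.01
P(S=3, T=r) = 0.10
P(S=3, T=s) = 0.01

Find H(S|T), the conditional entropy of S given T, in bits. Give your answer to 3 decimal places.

Marginals: p(S) = (0.4900, 0.4000, 0.1100), p(T) = (0.9000, 0.1000).
H(S|T) = Σ p(T) · H(S|T=·).
  T=r: p=0.9000, H(S|T=r) = 1.3917
  T=s: p=0.1000, H(S|T=s) = 0.9219
Weighted sum = 1.345 bits.

1.345 bits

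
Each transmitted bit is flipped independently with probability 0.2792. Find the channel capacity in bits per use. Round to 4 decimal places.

0.1456 bits

Binary symmetric channel: C = 1 − h₂(ε) where h₂ is the binary entropy function.
h₂(0.2792) = −0.2792·log₂0.2792 − 0.7208·log₂0.7208 = 0.8544.
C = 1 − 0.8544 = 0.1456 bits per channel use.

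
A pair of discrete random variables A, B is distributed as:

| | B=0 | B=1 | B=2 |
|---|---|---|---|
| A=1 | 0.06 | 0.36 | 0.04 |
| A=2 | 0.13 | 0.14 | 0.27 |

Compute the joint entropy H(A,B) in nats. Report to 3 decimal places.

1.559 nats

H(A,B) = −Σ p(x,y)·ln p(x,y) over all 6 cells.
  cell (1,0): −0.06·ln0.06 = 0.1688
  cell (1,1): −0.36·ln0.36 = 0.3678
  cell (1,2): −0.04·ln0.04 = 0.1288
  cell (2,0): −0.13·ln0.13 = 0.2652
  cell (2,1): −0.14·ln0.14 = 0.2753
  cell (2,2): −0.27·ln0.27 = 0.3535
Sum = 1.559 nats.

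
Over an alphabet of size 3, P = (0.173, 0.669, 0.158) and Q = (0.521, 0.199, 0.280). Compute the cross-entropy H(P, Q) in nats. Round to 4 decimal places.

1.3940 nats

H(P,Q) = −Σ p·ln q.
  −0.173·ln(0.521) = 0.11280
  −0.669·ln(0.199) = 1.08007
  −0.158·ln(0.280) = 0.20113
H(P,Q) = 1.3940 nats.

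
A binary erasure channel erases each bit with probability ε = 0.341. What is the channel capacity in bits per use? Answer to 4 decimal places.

0.6590 bits

Binary erasure channel: capacity C = 1 − ε.
C = 1 − 0.341 = 0.6590 bits per channel use.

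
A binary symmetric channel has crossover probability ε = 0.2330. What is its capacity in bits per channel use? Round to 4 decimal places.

Binary symmetric channel: C = 1 − h₂(ε) where h₂ is the binary entropy function.
h₂(0.2330) = −0.2330·log₂0.2330 − 0.7670·log₂0.7670 = 0.7832.
C = 1 − 0.7832 = 0.2168 bits per channel use.

0.2168 bits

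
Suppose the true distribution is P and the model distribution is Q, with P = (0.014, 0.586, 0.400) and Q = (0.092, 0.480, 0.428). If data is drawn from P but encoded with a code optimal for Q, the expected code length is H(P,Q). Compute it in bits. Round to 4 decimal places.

H(P,Q) = −Σ p·log₂ q.
  −0.014·log₂(0.092) = 0.04819
  −0.586·log₂(0.480) = 0.62051
  −0.400·log₂(0.428) = 0.48973
H(P,Q) = 1.1584 bits.

1.1584 bits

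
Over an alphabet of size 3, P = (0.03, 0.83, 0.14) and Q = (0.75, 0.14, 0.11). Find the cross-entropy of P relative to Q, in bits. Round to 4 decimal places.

2.8126 bits

H(P,Q) = −Σ p·log₂ q.
  −0.03·log₂(0.75) = 0.01245
  −0.83·log₂(0.14) = 2.35430
  −0.14·log₂(0.11) = 0.44582
H(P,Q) = 2.8126 bits.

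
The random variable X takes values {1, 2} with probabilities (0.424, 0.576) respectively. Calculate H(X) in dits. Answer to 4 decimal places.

0.2960 dits

H(X) = −Σ p·log₁₀ p.
  −(0.424)·log₁₀(0.424) = 0.15800
  −(0.576)·log₁₀(0.576) = 0.13800
Sum: 0.15800 + 0.13800 = 0.2960 dits.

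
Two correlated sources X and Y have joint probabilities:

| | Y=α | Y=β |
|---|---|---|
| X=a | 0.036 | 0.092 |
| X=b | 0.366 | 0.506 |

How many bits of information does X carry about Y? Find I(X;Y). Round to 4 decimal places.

0.0067 bits

Marginals: p(X) = (0.1280, 0.8720), p(Y) = (0.4020, 0.5980).
I(X;Y) = Σ p(x,y)·log₂[p(x,y)/(p(x)p(y))].
  (a,α): 0.036·log₂(0.6996) = -0.01855
  (a,β): 0.092·log₂(1.2019) = 0.02441
  (b,α): 0.366·log₂(1.0441) = 0.02278
  (b,β): 0.506·log₂(0.9704) = -0.02196
Sum = 0.0067 bits.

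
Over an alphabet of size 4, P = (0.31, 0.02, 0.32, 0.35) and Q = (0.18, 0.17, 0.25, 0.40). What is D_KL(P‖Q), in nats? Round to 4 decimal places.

D(P‖Q) = Σ p·ln(p/q).
  0.31·ln(0.31/0.18) = 0.16852
  0.02·ln(0.02/0.17) = -0.04280
  0.32·ln(0.32/0.25) = 0.07900
  0.35·ln(0.35/0.40) = -0.04674
D(P‖Q) = 0.1580 nats.

0.1580 nats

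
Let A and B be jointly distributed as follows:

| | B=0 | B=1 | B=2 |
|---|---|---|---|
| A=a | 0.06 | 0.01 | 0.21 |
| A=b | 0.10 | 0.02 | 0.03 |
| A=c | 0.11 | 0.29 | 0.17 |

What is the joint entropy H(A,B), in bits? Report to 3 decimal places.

H(A,B) = −Σ p(x,y)·log₂ p(x,y) over all 9 cells.
  cell (a,0): −0.06·log₂0.06 = 0.2435
  cell (a,1): −0.01·log₂0.01 = 0.0664
  cell (a,2): −0.21·log₂0.21 = 0.4728
  cell (b,0): −0.10·log₂0.10 = 0.3322
  cell (b,1): −0.02·log₂0.02 = 0.1129
  cell (b,2): −0.03·log₂0.03 = 0.1518
  cell (c,0): −0.11·log₂0.11 = 0.3503
  cell (c,1): −0.29·log₂0.29 = 0.5179
  cell (c,2): −0.17·log₂0.17 = 0.4346
Sum = 2.682 bits.

2.682 bits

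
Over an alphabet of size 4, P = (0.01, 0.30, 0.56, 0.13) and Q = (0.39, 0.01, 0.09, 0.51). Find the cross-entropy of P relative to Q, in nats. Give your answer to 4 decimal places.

2.8270 nats

H(P,Q) = −Σ p·ln q.
  −0.01·ln(0.39) = 0.00942
  −0.30·ln(0.01) = 1.38155
  −0.56·ln(0.09) = 1.34845
  −0.13·ln(0.51) = 0.08753
H(P,Q) = 2.8270 nats.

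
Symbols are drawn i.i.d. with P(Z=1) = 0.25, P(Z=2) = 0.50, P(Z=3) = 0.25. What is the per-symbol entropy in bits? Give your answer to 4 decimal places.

H(Z) = −Σ p·log₂ p.
  −(0.25)·log₂(0.25) = 0.50000
  −(0.50)·log₂(0.50) = 0.50000
  −(0.25)·log₂(0.25) = 0.50000
Sum: 0.50000 + 0.50000 + 0.50000 = 1.5000 bits.

1.5000 bits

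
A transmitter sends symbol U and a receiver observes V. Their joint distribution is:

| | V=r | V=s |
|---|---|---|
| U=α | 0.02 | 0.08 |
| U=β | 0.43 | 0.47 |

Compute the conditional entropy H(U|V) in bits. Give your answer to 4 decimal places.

0.4471 bits

Marginals: p(U) = (0.1000, 0.9000), p(V) = (0.4500, 0.5500).
H(U|V) = Σ p(V) · H(U|V=·).
  V=r: p=0.4500, H(U|V=r) = 0.2623
  V=s: p=0.5500, H(U|V=s) = 0.5983
Weighted sum = 0.4471 bits.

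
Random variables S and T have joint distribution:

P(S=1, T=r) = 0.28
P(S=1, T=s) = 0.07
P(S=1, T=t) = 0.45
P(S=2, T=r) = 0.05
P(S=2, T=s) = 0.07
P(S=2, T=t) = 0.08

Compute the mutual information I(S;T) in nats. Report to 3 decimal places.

0.038 nats

Marginals: p(S) = (0.8000, 0.2000), p(T) = (0.3300, 0.1400, 0.5300).
I(S;T) = Σ p(x,y)·ln[p(x,y)/(p(x)p(y))].
  (1,r): 0.28·ln(1.0606) = 0.0165
  (1,s): 0.07·ln(0.6250) = -0.0329
  (1,t): 0.45·ln(1.0613) = 0.0268
  (2,r): 0.05·ln(0.7576) = -0.0139
  (2,s): 0.07·ln(2.5000) = 0.0641
  (2,t): 0.08·ln(0.7547) = -0.0225
Sum = 0.038 nats.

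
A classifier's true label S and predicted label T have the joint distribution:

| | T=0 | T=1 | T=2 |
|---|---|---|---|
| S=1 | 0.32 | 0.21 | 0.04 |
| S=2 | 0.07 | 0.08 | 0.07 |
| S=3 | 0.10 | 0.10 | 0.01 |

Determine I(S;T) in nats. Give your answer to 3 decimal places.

Marginals: p(S) = (0.5700, 0.2200, 0.2100), p(T) = (0.4900, 0.3900, 0.1200).
I(S;T) = H(S) + H(T) − H(S,T).
H(S) = 0.9813, H(T) = 0.9712, H(S,T) = 1.9020.
I(S;T) = 0.9813 + 0.9712 − 1.9020 = 0.050 nats.

0.050 nats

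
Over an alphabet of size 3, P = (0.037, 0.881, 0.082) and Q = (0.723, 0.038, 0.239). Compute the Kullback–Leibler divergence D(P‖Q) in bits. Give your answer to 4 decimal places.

D(P‖Q) = Σ p·log₂(p/q).
  0.037·log₂(0.037/0.723) = -0.15867
  0.881·log₂(0.881/0.038) = 3.99540
  0.082·log₂(0.082/0.239) = -0.12655
D(P‖Q) = 3.7102 bits.

3.7102 bits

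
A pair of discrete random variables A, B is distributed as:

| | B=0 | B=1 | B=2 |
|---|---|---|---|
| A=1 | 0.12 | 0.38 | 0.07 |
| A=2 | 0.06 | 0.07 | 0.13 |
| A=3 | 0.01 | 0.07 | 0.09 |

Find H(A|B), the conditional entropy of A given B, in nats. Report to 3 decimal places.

0.863 nats

Chain rule: H(A|B) = H(A,B) − H(B).
Marginals: p(A) = (0.5700, 0.2600, 0.1700), p(B) = (0.1900, 0.5200, 0.2900).
H(A,B) = 1.8774 nats; H(B) = 1.0146 nats.
H(A|B) = 1.8774 − 1.0146 = 0.863 nats.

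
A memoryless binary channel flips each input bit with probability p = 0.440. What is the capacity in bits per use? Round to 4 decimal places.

Binary symmetric channel: C = 1 − h₂(ε) where h₂ is the binary entropy function.
h₂(0.440) = −0.440·log₂0.440 − 0.560·log₂0.560 = 0.9896.
C = 1 − 0.9896 = 0.0104 bits per channel use.

0.0104 bits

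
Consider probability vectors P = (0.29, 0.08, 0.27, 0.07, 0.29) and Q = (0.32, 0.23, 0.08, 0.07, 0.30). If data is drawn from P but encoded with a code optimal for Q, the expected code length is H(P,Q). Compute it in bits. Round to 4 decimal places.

H(P,Q) = −Σ p·log₂ q.
  −0.29·log₂(0.32) = 0.47672
  −0.08·log₂(0.23) = 0.16962
  −0.27·log₂(0.08) = 0.98384
  −0.07·log₂(0.07) = 0.26856
  −0.29·log₂(0.30) = 0.50372
H(P,Q) = 2.4025 bits.

2.4025 bits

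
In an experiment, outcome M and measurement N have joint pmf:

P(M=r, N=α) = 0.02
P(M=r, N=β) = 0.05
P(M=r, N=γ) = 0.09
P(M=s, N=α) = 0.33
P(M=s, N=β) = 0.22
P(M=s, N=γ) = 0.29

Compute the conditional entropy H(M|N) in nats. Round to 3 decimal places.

0.414 nats

Chain rule: H(M|N) = H(M,N) − H(N).
Marginals: p(M) = (0.1600, 0.8400), p(N) = (0.3500, 0.2700, 0.3800).
H(M,N) = 1.5027 nats; H(N) = 1.0886 nats.
H(M|N) = 1.5027 − 1.0886 = 0.414 nats.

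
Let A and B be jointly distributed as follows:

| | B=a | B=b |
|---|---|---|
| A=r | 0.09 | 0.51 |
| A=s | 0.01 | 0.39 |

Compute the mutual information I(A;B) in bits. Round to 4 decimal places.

0.0356 bits

Marginals: p(A) = (0.6000, 0.4000), p(B) = (0.1000, 0.9000).
I(A;B) = Σ p(x,y)·log₂[p(x,y)/(p(x)p(y))].
  (r,a): 0.09·log₂(1.5000) = 0.05265
  (r,b): 0.51·log₂(0.9444) = -0.04206
  (s,a): 0.01·log₂(0.2500) = -0.02000
  (s,b): 0.39·log₂(1.0833) = 0.04504
Sum = 0.0356 bits.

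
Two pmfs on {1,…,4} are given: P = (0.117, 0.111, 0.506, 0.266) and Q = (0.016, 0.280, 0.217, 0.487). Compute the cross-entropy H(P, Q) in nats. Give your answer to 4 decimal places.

H(P,Q) = −Σ p·ln q.
  −0.117·ln(0.016) = 0.48381
  −0.111·ln(0.280) = 0.14130
  −0.506·ln(0.217) = 0.77310
  −0.266·ln(0.487) = 0.19138
H(P,Q) = 1.5896 nats.

1.5896 nats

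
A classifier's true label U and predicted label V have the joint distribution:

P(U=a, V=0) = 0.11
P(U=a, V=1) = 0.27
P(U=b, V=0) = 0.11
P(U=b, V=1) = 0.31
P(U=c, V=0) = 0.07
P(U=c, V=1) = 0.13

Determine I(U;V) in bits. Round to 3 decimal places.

Marginals: p(U) = (0.3800, 0.4200, 0.2000), p(V) = (0.2900, 0.7100).
I(U;V) = Σ p(x,y)·log₂[p(x,y)/(p(x)p(y))].
  (a,0): 0.11·log₂(0.9982) = -0.0003
  (a,1): 0.27·log₂(1.0007) = 0.0003
  (b,0): 0.11·log₂(0.9031) = -0.0162
  (b,1): 0.31·log₂(1.0396) = 0.0174
  (c,0): 0.07·log₂(1.2069) = 0.0190
  (c,1): 0.13·log₂(0.9155) = -0.0166
Sum = 0.004 bits.

0.004 bits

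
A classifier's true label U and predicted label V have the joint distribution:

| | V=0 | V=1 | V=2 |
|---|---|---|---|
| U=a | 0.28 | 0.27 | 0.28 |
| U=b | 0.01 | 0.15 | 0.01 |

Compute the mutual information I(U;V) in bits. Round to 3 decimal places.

0.137 bits

Marginals: p(U) = (0.8300, 0.1700), p(V) = (0.2900, 0.4200, 0.2900).
I(U;V) = H(U) + H(V) − H(U,V).
H(U) = 0.6577, H(V) = 1.5615, H(U,V) = 2.0819.
I(U;V) = 0.6577 + 1.5615 − 2.0819 = 0.137 bits.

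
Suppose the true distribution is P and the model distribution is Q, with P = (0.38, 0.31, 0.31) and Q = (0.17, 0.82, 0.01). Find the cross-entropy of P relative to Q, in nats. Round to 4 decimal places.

2.1625 nats

H(P,Q) = −Σ p·ln q.
  −0.38·ln(0.17) = 0.67334
  −0.31·ln(0.82) = 0.06152
  −0.31·ln(0.01) = 1.42760
H(P,Q) = 2.1625 nats.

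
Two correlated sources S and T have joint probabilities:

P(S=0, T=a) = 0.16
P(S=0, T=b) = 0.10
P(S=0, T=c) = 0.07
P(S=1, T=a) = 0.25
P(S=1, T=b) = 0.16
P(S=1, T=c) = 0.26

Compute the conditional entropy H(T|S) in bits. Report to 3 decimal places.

Chain rule: H(T|S) = H(S,T) − H(S).
Marginals: p(S) = (0.3300, 0.6700), p(T) = (0.4100, 0.2600, 0.3300).
H(S,T) = 2.4521 bits; H(S) = 0.9149 bits.
H(T|S) = 2.4521 − 0.9149 = 1.537 bits.

1.537 bits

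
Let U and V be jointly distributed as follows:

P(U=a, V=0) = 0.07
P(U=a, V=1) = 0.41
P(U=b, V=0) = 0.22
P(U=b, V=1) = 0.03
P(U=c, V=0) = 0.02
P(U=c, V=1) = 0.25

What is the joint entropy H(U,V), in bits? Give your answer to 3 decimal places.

2.041 bits

H(U,V) = −Σ p(x,y)·log₂ p(x,y) over all 6 cells.
  cell (a,0): −0.07·log₂0.07 = 0.2686
  cell (a,1): −0.41·log₂0.41 = 0.5274
  cell (b,0): −0.22·log₂0.22 = 0.4806
  cell (b,1): −0.03·log₂0.03 = 0.1518
  cell (c,0): −0.02·log₂0.02 = 0.1129
  cell (c,1): −0.25·log₂0.25 = 0.5000
Sum = 2.041 bits.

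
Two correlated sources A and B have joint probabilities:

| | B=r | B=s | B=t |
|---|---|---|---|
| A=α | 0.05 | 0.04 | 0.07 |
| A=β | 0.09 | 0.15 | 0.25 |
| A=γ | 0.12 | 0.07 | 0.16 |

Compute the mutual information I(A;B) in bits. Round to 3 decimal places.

0.024 bits

Marginals: p(A) = (0.1600, 0.4900, 0.3500), p(B) = (0.2600, 0.2600, 0.4800).
I(A;B) = Σ p(x,y)·log₂[p(x,y)/(p(x)p(y))].
  (α,r): 0.05·log₂(1.2019) = 0.0133
  (α,s): 0.04·log₂(0.9615) = -0.0023
  (α,t): 0.07·log₂(0.9115) = -0.0094
  (β,r): 0.09·log₂(0.7064) = -0.0451
  (β,s): 0.15·log₂(1.1774) = 0.0353
  (β,t): 0.25·log₂(1.0629) = 0.0220
  (γ,r): 0.12·log₂(1.3187) = 0.0479
  (γ,s): 0.07·log₂(0.7692) = -0.0265
  (γ,t): 0.16·log₂(0.9524) = -0.0113
Sum = 0.024 bits.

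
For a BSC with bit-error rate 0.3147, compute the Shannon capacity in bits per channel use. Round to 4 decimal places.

Binary symmetric channel: C = 1 − h₂(ε) where h₂ is the binary entropy function.
h₂(0.3147) = −0.3147·log₂0.3147 − 0.6853·log₂0.6853 = 0.8985.
C = 1 − 0.8985 = 0.1015 bits per channel use.

0.1015 bits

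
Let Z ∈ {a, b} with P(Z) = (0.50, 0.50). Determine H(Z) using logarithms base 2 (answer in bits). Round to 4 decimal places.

H(Z) = −Σ p·log₂ p.
  −(0.50)·log₂(0.50) = 0.50000
  −(0.50)·log₂(0.50) = 0.50000
Sum: 0.50000 + 0.50000 = 1.0000 bits.

1.0000 bits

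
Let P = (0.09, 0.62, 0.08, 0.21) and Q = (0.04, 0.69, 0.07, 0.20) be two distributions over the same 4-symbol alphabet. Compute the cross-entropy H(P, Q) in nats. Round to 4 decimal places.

H(P,Q) = −Σ p·ln q.
  −0.09·ln(0.04) = 0.28970
  −0.62·ln(0.69) = 0.23006
  −0.08·ln(0.07) = 0.21274
  −0.21·ln(0.20) = 0.33798
H(P,Q) = 1.0705 nats.

1.0705 nats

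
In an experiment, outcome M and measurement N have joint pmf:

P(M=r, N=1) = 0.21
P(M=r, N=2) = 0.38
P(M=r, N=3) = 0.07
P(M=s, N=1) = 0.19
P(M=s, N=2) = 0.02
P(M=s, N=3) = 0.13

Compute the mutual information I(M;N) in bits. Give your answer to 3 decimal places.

0.224 bits

Marginals: p(M) = (0.6600, 0.3400), p(N) = (0.4000, 0.4000, 0.2000).
I(M;N) = Σ p(x,y)·log₂[p(x,y)/(p(x)p(y))].
  (r,1): 0.21·log₂(0.7955) = -0.0693
  (r,2): 0.38·log₂(1.4394) = 0.1997
  (r,3): 0.07·log₂(0.5303) = -0.0641
  (s,1): 0.19·log₂(1.3971) = 0.0917
  (s,2): 0.02·log₂(0.1471) = -0.0553
  (s,3): 0.13·log₂(1.9118) = 0.1215
Sum = 0.224 bits.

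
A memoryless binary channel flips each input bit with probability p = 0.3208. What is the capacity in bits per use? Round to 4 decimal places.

0.0948 bits

Binary symmetric channel: C = 1 − h₂(ε) where h₂ is the binary entropy function.
h₂(0.3208) = −0.3208·log₂0.3208 − 0.6792·log₂0.6792 = 0.9052.
C = 1 − 0.9052 = 0.0948 bits per channel use.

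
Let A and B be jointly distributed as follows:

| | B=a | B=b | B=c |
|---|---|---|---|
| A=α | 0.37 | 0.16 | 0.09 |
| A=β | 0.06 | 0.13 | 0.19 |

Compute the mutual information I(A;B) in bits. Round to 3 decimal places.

Marginals: p(A) = (0.6200, 0.3800), p(B) = (0.4300, 0.2900, 0.2800).
I(A;B) = H(A) + H(B) − H(A,B).
H(A) = 0.9580, H(B) = 1.5557, H(A,B) = 2.3478.
I(A;B) = 0.9580 + 1.5557 − 2.3478 = 0.166 bits.

0.166 bits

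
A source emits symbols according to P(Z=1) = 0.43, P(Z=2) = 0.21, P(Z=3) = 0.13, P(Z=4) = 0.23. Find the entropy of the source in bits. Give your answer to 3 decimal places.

H(Z) = −Σ p·log₂ p.
  −(0.43)·log₂(0.43) = 0.5236
  −(0.21)·log₂(0.21) = 0.4728
  −(0.13)·log₂(0.13) = 0.3826
  −(0.23)·log₂(0.23) = 0.4877
Sum: 0.5236 + 0.4728 + 0.3826 + 0.4877 = 1.867 bits.

1.867 bits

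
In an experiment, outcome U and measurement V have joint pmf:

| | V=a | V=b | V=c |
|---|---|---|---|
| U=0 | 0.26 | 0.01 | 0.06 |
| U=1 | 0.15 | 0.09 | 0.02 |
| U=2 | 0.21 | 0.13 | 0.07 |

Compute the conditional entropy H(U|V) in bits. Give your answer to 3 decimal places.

Marginals: p(U) = (0.3300, 0.2600, 0.4100), p(V) = (0.6200, 0.2300, 0.1500).
H(U|V) = Σ p(V) · H(U|V=·).
  V=a: p=0.6200, H(U|V=a) = 1.5501
  V=b: p=0.2300, H(U|V=b) = 1.1916
  V=c: p=0.1500, H(U|V=c) = 1.4295
Weighted sum = 1.450 bits.

1.450 bits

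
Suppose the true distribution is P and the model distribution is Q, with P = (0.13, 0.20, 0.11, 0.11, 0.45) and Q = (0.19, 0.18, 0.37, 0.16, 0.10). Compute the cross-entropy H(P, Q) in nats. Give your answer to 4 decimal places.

1.9060 nats

H(P,Q) = −Σ p·ln q.
  −0.13·ln(0.19) = 0.21590
  −0.20·ln(0.18) = 0.34296
  −0.11·ln(0.37) = 0.10937
  −0.11·ln(0.16) = 0.20158
  −0.45·ln(0.10) = 1.03616
H(P,Q) = 1.9060 nats.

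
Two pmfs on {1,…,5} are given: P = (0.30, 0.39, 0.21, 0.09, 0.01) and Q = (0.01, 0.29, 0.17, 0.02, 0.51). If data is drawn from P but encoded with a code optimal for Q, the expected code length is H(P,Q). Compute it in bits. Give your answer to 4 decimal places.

H(P,Q) = −Σ p·log₂ q.
  −0.30·log₂(0.01) = 1.99316
  −0.39·log₂(0.29) = 0.69649
  −0.21·log₂(0.17) = 0.53684
  −0.09·log₂(0.02) = 0.50795
  −0.01·log₂(0.51) = 0.00971
H(P,Q) = 3.7442 bits.

3.7442 bits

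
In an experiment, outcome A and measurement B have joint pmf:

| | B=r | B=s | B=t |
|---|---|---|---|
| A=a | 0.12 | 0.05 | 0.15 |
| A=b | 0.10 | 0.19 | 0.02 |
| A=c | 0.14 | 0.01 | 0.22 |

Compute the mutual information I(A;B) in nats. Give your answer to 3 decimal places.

0.210 nats

Marginals: p(A) = (0.3200, 0.3100, 0.3700), p(B) = (0.3600, 0.2500, 0.3900).
I(A;B) = H(A) + H(B) − H(A,B).
H(A) = 1.0956, H(B) = 1.0816, H(A,B) = 1.9672.
I(A;B) = 1.0956 + 1.0816 − 1.9672 = 0.210 nats.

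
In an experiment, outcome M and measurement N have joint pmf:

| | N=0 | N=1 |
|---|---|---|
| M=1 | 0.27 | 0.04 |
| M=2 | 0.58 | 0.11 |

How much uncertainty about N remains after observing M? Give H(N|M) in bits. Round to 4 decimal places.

Marginals: p(M) = (0.3100, 0.6900), p(N) = (0.8500, 0.1500).
H(N|M) = Σ p(M) · H(N|M=·).
  M=1: p=0.3100, H(N|M=1) = 0.5548
  M=2: p=0.6900, H(N|M=2) = 0.6329
Weighted sum = 0.6087 bits.

0.6087 bits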